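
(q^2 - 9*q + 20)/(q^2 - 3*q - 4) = (q - 5)/(q + 1)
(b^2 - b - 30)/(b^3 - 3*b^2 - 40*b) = (b - 6)/(b*(b - 8))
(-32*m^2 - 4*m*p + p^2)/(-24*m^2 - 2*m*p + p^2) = (-8*m + p)/(-6*m + p)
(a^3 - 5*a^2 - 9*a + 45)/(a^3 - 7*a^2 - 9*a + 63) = (a - 5)/(a - 7)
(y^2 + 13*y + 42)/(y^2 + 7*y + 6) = (y + 7)/(y + 1)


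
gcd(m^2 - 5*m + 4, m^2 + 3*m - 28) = m - 4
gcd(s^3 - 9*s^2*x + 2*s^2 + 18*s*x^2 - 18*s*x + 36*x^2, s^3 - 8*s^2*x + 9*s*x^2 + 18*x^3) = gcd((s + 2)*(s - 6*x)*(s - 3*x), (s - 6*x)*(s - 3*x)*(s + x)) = s^2 - 9*s*x + 18*x^2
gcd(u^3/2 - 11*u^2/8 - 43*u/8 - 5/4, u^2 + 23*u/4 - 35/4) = 1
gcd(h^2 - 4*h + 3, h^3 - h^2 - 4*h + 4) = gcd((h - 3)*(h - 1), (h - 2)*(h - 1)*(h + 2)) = h - 1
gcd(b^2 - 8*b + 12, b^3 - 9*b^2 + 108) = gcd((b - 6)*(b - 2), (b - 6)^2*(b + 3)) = b - 6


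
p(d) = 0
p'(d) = 0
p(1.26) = 0.00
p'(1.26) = 0.00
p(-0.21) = 0.00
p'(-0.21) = 0.00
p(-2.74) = 0.00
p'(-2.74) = 0.00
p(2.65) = 0.00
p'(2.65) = 0.00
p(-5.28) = 0.00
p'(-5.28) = 0.00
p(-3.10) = 0.00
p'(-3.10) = 0.00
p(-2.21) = 0.00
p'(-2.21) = 0.00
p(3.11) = 0.00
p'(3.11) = 0.00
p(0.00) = 0.00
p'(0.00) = 0.00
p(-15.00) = 0.00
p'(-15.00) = 0.00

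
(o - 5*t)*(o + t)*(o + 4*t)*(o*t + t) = o^4*t + o^3*t - 21*o^2*t^3 - 20*o*t^4 - 21*o*t^3 - 20*t^4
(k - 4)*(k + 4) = k^2 - 16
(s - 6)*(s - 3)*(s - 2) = s^3 - 11*s^2 + 36*s - 36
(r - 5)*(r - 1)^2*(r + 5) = r^4 - 2*r^3 - 24*r^2 + 50*r - 25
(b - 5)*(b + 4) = b^2 - b - 20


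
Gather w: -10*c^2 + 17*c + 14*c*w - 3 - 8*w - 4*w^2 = -10*c^2 + 17*c - 4*w^2 + w*(14*c - 8) - 3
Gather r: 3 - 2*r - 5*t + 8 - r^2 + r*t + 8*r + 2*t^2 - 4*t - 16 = -r^2 + r*(t + 6) + 2*t^2 - 9*t - 5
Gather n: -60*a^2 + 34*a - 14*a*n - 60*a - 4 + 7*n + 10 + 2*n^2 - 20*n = -60*a^2 - 26*a + 2*n^2 + n*(-14*a - 13) + 6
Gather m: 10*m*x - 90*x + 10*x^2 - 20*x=10*m*x + 10*x^2 - 110*x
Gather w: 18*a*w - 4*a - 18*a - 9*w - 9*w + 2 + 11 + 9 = -22*a + w*(18*a - 18) + 22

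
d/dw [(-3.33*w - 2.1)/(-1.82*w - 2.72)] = (9.528792*w + 14.240832)/(1.82*w + 2.72)^3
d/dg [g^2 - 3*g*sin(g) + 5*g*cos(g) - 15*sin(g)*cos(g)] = -5*g*sin(g) - 3*g*cos(g) + 2*g - 3*sin(g) + 5*cos(g) - 15*cos(2*g)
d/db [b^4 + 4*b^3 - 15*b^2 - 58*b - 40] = 4*b^3 + 12*b^2 - 30*b - 58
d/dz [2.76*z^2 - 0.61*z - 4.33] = 5.52*z - 0.61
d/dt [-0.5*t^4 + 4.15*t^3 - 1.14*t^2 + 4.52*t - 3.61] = -2.0*t^3 + 12.45*t^2 - 2.28*t + 4.52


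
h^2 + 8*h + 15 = (h + 3)*(h + 5)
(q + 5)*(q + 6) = q^2 + 11*q + 30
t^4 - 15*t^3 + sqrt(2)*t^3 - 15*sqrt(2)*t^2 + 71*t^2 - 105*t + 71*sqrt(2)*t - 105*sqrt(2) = (t - 7)*(t - 5)*(t - 3)*(t + sqrt(2))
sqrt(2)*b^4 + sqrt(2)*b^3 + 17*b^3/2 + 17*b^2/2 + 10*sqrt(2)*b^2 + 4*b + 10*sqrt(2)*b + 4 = (b + 1)*(b + 2*sqrt(2))^2*(sqrt(2)*b + 1/2)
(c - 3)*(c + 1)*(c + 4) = c^3 + 2*c^2 - 11*c - 12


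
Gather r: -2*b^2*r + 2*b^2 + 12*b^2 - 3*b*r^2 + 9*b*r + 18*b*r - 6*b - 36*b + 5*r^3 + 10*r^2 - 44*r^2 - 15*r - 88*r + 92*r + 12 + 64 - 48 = 14*b^2 - 42*b + 5*r^3 + r^2*(-3*b - 34) + r*(-2*b^2 + 27*b - 11) + 28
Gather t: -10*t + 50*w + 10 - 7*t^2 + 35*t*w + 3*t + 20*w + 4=-7*t^2 + t*(35*w - 7) + 70*w + 14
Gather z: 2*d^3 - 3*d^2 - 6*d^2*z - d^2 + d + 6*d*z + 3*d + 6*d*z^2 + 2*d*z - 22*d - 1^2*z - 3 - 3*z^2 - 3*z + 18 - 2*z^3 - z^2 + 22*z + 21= 2*d^3 - 4*d^2 - 18*d - 2*z^3 + z^2*(6*d - 4) + z*(-6*d^2 + 8*d + 18) + 36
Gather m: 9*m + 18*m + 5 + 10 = 27*m + 15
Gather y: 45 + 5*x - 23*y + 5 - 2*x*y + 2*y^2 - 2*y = 5*x + 2*y^2 + y*(-2*x - 25) + 50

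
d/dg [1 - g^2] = -2*g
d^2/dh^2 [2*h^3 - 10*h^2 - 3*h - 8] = 12*h - 20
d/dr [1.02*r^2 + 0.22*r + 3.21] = 2.04*r + 0.22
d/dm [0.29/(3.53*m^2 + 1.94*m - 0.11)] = (-2.0474*m - 0.5626)/(3.53*m^2 + 1.94*m - 0.11)^2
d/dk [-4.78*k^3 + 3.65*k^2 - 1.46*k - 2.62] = -14.34*k^2 + 7.3*k - 1.46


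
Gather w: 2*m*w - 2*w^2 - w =-2*w^2 + w*(2*m - 1)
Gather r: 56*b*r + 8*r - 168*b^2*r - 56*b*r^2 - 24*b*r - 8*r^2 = r^2*(-56*b - 8) + r*(-168*b^2 + 32*b + 8)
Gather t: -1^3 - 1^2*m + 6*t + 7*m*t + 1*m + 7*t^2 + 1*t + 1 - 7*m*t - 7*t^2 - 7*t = 0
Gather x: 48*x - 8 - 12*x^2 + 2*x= -12*x^2 + 50*x - 8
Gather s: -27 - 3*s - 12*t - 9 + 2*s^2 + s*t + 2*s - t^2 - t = 2*s^2 + s*(t - 1) - t^2 - 13*t - 36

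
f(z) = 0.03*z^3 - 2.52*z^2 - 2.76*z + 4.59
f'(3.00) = -17.07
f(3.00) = -25.56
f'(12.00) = -50.28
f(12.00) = -339.57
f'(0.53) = -5.41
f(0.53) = 2.42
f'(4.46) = -23.45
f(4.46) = -55.18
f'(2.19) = -13.37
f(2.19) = -13.23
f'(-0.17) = -1.90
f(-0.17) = 4.99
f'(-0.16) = -1.95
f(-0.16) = 4.97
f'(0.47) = -5.11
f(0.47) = 2.74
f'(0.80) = -6.73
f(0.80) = 0.78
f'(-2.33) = 9.47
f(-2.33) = -3.04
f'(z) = 0.09*z^2 - 5.04*z - 2.76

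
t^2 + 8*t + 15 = (t + 3)*(t + 5)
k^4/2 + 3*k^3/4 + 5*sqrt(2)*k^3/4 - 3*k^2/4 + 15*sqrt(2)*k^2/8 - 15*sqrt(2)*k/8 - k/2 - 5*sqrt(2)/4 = (k/2 + 1)*(k - 1)*(k + 1/2)*(k + 5*sqrt(2)/2)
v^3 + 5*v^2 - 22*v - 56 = (v - 4)*(v + 2)*(v + 7)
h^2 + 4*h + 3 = (h + 1)*(h + 3)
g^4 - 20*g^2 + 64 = (g - 4)*(g - 2)*(g + 2)*(g + 4)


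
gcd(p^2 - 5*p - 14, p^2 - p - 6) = p + 2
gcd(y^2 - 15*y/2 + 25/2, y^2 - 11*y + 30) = y - 5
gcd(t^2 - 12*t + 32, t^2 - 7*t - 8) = t - 8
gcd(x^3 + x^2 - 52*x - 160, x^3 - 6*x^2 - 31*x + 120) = x^2 - 3*x - 40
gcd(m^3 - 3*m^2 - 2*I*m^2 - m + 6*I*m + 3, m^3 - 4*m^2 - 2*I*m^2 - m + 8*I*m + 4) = m^2 - 2*I*m - 1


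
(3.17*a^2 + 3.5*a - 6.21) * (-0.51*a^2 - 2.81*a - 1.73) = -1.6167*a^4 - 10.6927*a^3 - 12.152*a^2 + 11.3951*a + 10.7433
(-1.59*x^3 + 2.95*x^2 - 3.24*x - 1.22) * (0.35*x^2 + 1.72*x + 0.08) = -0.5565*x^5 - 1.7023*x^4 + 3.8128*x^3 - 5.7638*x^2 - 2.3576*x - 0.0976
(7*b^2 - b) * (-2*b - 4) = -14*b^3 - 26*b^2 + 4*b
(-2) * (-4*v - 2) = 8*v + 4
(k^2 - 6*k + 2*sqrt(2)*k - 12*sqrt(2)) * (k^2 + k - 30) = k^4 - 5*k^3 + 2*sqrt(2)*k^3 - 36*k^2 - 10*sqrt(2)*k^2 - 72*sqrt(2)*k + 180*k + 360*sqrt(2)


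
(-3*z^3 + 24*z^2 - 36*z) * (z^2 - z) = -3*z^5 + 27*z^4 - 60*z^3 + 36*z^2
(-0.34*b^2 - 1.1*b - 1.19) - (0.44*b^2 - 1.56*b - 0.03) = -0.78*b^2 + 0.46*b - 1.16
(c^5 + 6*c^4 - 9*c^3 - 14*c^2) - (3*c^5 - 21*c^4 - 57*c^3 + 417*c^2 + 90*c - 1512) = -2*c^5 + 27*c^4 + 48*c^3 - 431*c^2 - 90*c + 1512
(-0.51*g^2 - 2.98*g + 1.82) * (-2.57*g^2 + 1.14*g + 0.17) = 1.3107*g^4 + 7.0772*g^3 - 8.1613*g^2 + 1.5682*g + 0.3094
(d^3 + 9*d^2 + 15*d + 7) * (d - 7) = d^4 + 2*d^3 - 48*d^2 - 98*d - 49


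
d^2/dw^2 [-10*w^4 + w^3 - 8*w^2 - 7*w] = -120*w^2 + 6*w - 16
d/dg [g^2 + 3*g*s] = 2*g + 3*s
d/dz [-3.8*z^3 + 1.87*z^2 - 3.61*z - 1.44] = -11.4*z^2 + 3.74*z - 3.61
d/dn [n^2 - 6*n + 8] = 2*n - 6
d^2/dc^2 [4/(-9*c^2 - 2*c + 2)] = 8*(81*c^2 + 18*c - 4*(9*c + 1)^2 - 18)/(9*c^2 + 2*c - 2)^3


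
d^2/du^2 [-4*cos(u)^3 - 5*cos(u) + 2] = (17 - 36*sin(u)^2)*cos(u)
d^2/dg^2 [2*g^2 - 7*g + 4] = 4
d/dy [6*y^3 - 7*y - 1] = 18*y^2 - 7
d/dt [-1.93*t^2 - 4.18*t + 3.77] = -3.86*t - 4.18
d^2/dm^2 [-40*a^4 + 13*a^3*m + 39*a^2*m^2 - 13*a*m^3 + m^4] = 78*a^2 - 78*a*m + 12*m^2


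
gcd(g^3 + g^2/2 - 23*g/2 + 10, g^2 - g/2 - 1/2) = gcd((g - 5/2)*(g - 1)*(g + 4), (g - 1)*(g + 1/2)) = g - 1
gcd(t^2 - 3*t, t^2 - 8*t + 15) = t - 3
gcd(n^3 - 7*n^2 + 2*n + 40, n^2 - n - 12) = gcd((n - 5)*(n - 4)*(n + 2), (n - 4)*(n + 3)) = n - 4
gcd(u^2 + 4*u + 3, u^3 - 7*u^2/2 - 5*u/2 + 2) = u + 1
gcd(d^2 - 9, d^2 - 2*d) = 1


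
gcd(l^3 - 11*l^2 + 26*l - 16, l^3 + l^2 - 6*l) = l - 2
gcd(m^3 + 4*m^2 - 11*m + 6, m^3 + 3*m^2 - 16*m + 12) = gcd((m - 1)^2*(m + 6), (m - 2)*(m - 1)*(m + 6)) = m^2 + 5*m - 6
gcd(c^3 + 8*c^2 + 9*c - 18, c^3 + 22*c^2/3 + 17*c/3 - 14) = c^2 + 5*c - 6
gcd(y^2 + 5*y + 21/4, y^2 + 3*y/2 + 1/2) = 1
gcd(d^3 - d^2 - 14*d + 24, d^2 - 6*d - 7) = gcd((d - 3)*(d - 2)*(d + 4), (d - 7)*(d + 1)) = 1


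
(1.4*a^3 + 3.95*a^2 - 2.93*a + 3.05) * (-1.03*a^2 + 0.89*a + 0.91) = -1.442*a^5 - 2.8225*a^4 + 7.8074*a^3 - 2.1547*a^2 + 0.0481999999999996*a + 2.7755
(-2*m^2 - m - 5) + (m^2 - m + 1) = -m^2 - 2*m - 4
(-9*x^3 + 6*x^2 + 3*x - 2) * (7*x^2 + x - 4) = -63*x^5 + 33*x^4 + 63*x^3 - 35*x^2 - 14*x + 8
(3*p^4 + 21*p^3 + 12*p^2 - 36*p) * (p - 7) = 3*p^5 - 135*p^3 - 120*p^2 + 252*p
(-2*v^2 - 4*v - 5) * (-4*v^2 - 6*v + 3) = 8*v^4 + 28*v^3 + 38*v^2 + 18*v - 15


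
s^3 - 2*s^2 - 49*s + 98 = (s - 7)*(s - 2)*(s + 7)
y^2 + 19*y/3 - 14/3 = (y - 2/3)*(y + 7)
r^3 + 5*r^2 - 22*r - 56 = (r - 4)*(r + 2)*(r + 7)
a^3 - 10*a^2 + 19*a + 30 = (a - 6)*(a - 5)*(a + 1)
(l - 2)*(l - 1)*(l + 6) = l^3 + 3*l^2 - 16*l + 12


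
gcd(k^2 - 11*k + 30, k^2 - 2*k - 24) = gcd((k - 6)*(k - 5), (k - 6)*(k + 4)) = k - 6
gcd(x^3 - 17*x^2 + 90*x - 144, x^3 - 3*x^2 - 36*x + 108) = x^2 - 9*x + 18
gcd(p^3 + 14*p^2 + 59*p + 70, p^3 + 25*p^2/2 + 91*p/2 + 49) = p^2 + 9*p + 14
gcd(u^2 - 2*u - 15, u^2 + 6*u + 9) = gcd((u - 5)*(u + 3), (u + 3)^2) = u + 3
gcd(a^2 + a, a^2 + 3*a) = a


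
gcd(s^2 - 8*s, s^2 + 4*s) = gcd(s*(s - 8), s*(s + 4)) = s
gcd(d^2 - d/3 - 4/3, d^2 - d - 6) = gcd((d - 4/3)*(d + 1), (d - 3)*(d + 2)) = 1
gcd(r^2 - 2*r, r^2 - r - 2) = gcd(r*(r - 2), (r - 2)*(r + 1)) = r - 2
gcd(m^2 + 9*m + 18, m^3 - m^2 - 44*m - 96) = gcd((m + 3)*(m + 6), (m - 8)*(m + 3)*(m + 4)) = m + 3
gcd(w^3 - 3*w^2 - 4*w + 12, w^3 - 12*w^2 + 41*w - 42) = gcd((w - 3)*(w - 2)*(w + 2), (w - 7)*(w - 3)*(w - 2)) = w^2 - 5*w + 6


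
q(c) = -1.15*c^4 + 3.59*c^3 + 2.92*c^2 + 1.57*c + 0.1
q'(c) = -4.6*c^3 + 10.77*c^2 + 5.84*c + 1.57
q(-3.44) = -277.93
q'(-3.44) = 296.18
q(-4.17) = -563.72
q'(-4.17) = 498.05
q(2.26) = 30.00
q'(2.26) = 16.68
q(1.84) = 22.06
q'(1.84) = 20.12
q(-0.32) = -0.23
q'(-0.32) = 0.95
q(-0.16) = -0.09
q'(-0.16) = 0.93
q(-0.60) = -0.72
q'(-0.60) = 2.94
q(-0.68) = -0.99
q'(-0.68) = 4.03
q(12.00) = -17203.46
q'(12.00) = -6326.27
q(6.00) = -600.32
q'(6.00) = -569.27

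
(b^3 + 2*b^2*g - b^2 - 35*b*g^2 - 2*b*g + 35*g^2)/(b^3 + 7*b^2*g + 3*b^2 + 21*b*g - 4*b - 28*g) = (b - 5*g)/(b + 4)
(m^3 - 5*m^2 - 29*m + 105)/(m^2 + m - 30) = (m^3 - 5*m^2 - 29*m + 105)/(m^2 + m - 30)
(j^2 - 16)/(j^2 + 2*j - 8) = (j - 4)/(j - 2)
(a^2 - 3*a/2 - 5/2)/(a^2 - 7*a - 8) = (a - 5/2)/(a - 8)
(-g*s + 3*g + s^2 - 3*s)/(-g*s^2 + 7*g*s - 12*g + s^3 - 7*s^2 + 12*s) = 1/(s - 4)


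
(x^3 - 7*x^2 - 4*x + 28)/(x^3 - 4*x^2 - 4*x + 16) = (x - 7)/(x - 4)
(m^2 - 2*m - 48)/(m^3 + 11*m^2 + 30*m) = (m - 8)/(m*(m + 5))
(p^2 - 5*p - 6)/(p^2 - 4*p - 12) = (p + 1)/(p + 2)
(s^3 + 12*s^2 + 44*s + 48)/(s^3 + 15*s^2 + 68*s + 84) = (s + 4)/(s + 7)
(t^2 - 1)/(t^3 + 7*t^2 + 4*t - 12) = (t + 1)/(t^2 + 8*t + 12)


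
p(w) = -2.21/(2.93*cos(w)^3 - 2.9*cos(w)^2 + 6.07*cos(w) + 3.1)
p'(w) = -2.21*(8.79*sin(w)*cos(w)^2 - 5.8*sin(w)*cos(w) + 6.07*sin(w))/(2.93*cos(w)^3 - 2.9*cos(w)^2 + 6.07*cos(w) + 3.1)^2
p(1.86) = -2.07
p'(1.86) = -15.76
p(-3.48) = 0.29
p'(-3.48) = -0.24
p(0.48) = -0.27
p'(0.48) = -0.12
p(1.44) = -0.57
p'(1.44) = -0.81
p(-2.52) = 0.41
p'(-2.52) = 0.75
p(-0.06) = -0.24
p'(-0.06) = 0.01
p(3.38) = 0.27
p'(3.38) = 0.15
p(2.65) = 0.34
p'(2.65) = -0.44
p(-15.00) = 0.49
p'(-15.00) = 1.12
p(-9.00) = 0.31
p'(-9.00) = 0.34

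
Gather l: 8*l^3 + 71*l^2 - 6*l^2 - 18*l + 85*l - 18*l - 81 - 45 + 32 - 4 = 8*l^3 + 65*l^2 + 49*l - 98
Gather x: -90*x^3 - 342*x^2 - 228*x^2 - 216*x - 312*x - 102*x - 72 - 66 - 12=-90*x^3 - 570*x^2 - 630*x - 150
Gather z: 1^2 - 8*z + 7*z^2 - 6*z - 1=7*z^2 - 14*z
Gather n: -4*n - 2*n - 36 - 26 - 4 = -6*n - 66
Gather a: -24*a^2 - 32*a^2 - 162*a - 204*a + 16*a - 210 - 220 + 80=-56*a^2 - 350*a - 350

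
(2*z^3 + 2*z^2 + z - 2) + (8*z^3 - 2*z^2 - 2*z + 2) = 10*z^3 - z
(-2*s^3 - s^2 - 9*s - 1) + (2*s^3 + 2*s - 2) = -s^2 - 7*s - 3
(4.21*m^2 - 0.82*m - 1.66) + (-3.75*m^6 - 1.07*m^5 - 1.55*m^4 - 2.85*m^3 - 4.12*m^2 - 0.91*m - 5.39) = -3.75*m^6 - 1.07*m^5 - 1.55*m^4 - 2.85*m^3 + 0.0899999999999999*m^2 - 1.73*m - 7.05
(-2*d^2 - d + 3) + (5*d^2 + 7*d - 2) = 3*d^2 + 6*d + 1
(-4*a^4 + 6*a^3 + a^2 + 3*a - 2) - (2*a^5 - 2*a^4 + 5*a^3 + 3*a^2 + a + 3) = -2*a^5 - 2*a^4 + a^3 - 2*a^2 + 2*a - 5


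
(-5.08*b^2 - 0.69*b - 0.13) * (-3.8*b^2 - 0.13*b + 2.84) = 19.304*b^4 + 3.2824*b^3 - 13.8435*b^2 - 1.9427*b - 0.3692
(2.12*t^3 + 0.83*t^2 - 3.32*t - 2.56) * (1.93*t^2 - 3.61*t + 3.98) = 4.0916*t^5 - 6.0513*t^4 - 0.966299999999999*t^3 + 10.3478*t^2 - 3.972*t - 10.1888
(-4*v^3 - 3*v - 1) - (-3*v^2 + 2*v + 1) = -4*v^3 + 3*v^2 - 5*v - 2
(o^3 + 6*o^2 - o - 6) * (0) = 0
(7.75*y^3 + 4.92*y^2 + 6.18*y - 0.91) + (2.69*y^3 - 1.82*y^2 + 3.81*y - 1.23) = 10.44*y^3 + 3.1*y^2 + 9.99*y - 2.14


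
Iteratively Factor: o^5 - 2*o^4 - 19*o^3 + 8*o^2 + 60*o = (o)*(o^4 - 2*o^3 - 19*o^2 + 8*o + 60) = o*(o - 5)*(o^3 + 3*o^2 - 4*o - 12) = o*(o - 5)*(o + 2)*(o^2 + o - 6) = o*(o - 5)*(o + 2)*(o + 3)*(o - 2)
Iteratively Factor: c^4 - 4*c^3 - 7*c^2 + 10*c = (c)*(c^3 - 4*c^2 - 7*c + 10) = c*(c - 5)*(c^2 + c - 2) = c*(c - 5)*(c + 2)*(c - 1)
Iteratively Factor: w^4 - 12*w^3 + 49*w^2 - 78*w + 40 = (w - 5)*(w^3 - 7*w^2 + 14*w - 8) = (w - 5)*(w - 4)*(w^2 - 3*w + 2) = (w - 5)*(w - 4)*(w - 2)*(w - 1)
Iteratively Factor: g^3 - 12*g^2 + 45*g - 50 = (g - 5)*(g^2 - 7*g + 10) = (g - 5)*(g - 2)*(g - 5)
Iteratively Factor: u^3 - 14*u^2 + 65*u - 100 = (u - 4)*(u^2 - 10*u + 25) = (u - 5)*(u - 4)*(u - 5)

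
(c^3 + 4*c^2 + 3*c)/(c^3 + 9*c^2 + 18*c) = (c + 1)/(c + 6)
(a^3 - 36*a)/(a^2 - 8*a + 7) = a*(a^2 - 36)/(a^2 - 8*a + 7)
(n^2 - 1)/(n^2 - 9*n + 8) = (n + 1)/(n - 8)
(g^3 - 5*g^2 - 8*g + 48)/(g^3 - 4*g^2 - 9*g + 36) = (g - 4)/(g - 3)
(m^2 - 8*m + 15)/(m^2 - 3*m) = (m - 5)/m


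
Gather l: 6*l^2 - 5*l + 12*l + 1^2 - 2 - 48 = 6*l^2 + 7*l - 49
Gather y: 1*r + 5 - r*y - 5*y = r + y*(-r - 5) + 5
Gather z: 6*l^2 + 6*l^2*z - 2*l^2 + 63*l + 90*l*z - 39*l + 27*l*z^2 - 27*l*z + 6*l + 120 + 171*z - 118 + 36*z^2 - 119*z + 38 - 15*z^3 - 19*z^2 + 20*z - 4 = 4*l^2 + 30*l - 15*z^3 + z^2*(27*l + 17) + z*(6*l^2 + 63*l + 72) + 36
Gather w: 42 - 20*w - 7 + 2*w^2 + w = 2*w^2 - 19*w + 35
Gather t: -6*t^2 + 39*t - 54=-6*t^2 + 39*t - 54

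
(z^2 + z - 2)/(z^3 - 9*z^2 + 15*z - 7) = (z + 2)/(z^2 - 8*z + 7)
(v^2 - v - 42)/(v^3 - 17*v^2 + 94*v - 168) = (v + 6)/(v^2 - 10*v + 24)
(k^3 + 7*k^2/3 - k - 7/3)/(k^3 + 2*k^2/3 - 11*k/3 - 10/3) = (3*k^2 + 4*k - 7)/(3*k^2 - k - 10)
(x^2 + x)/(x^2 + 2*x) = (x + 1)/(x + 2)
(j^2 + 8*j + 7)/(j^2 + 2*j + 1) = (j + 7)/(j + 1)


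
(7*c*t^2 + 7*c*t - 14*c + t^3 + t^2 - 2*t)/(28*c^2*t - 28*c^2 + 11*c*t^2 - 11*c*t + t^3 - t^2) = (t + 2)/(4*c + t)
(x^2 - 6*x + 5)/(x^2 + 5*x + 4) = (x^2 - 6*x + 5)/(x^2 + 5*x + 4)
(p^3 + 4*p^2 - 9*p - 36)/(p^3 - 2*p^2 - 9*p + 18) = (p + 4)/(p - 2)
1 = 1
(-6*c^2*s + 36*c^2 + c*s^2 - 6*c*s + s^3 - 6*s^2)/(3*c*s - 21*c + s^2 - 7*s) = (-2*c*s + 12*c + s^2 - 6*s)/(s - 7)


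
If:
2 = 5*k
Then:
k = 2/5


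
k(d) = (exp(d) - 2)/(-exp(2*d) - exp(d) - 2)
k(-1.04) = 0.66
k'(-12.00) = 0.00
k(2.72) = -0.05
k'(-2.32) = -0.10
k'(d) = (exp(d) - 2)*(2*exp(2*d) + exp(d))/(-exp(2*d) - exp(d) - 2)^2 + exp(d)/(-exp(2*d) - exp(d) - 2) = ((exp(d) - 2)*(2*exp(d) + 1) - exp(2*d) - exp(d) - 2)*exp(d)/(exp(2*d) + exp(d) + 2)^2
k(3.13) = -0.04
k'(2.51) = 0.04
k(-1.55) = 0.79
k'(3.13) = 0.03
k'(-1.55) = -0.20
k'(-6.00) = 0.00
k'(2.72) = 0.04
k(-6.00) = 1.00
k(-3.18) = 0.96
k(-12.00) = 1.00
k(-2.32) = 0.90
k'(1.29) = -0.05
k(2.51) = -0.06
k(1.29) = -0.09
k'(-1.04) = -0.30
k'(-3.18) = -0.04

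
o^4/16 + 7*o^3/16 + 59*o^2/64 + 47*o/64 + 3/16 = (o/4 + 1/4)*(o/4 + 1)*(o + 1/2)*(o + 3/2)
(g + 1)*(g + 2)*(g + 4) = g^3 + 7*g^2 + 14*g + 8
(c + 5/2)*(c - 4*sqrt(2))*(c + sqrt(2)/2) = c^3 - 7*sqrt(2)*c^2/2 + 5*c^2/2 - 35*sqrt(2)*c/4 - 4*c - 10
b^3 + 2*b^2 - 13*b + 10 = (b - 2)*(b - 1)*(b + 5)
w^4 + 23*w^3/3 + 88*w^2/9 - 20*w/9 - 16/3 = (w - 2/3)*(w + 1)*(w + 4/3)*(w + 6)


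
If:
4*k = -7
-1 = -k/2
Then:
No Solution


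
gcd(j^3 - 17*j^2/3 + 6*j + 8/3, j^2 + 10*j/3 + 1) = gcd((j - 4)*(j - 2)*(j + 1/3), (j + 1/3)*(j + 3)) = j + 1/3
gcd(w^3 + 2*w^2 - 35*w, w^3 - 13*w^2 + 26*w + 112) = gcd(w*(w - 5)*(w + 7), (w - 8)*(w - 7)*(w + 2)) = 1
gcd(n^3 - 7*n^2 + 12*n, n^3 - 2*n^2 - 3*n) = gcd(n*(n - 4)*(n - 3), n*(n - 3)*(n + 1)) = n^2 - 3*n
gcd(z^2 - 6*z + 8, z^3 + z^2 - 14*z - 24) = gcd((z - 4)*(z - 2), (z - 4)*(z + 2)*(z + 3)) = z - 4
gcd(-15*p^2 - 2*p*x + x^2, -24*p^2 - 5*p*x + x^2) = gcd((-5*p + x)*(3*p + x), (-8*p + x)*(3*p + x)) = 3*p + x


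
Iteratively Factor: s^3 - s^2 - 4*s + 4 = (s - 1)*(s^2 - 4) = (s - 1)*(s + 2)*(s - 2)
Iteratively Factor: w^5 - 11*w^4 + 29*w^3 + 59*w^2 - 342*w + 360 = (w - 2)*(w^4 - 9*w^3 + 11*w^2 + 81*w - 180) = (w - 3)*(w - 2)*(w^3 - 6*w^2 - 7*w + 60) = (w - 3)*(w - 2)*(w + 3)*(w^2 - 9*w + 20) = (w - 4)*(w - 3)*(w - 2)*(w + 3)*(w - 5)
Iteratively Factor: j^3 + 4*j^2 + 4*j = (j + 2)*(j^2 + 2*j) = (j + 2)^2*(j)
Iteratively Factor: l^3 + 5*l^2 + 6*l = (l + 2)*(l^2 + 3*l) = l*(l + 2)*(l + 3)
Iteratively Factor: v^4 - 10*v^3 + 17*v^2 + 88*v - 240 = (v - 4)*(v^3 - 6*v^2 - 7*v + 60) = (v - 4)^2*(v^2 - 2*v - 15) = (v - 5)*(v - 4)^2*(v + 3)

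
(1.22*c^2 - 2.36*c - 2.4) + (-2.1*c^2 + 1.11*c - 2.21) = -0.88*c^2 - 1.25*c - 4.61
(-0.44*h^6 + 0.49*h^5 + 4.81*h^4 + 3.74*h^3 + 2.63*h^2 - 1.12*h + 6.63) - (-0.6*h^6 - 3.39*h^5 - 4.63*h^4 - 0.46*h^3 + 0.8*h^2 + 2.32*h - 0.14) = 0.16*h^6 + 3.88*h^5 + 9.44*h^4 + 4.2*h^3 + 1.83*h^2 - 3.44*h + 6.77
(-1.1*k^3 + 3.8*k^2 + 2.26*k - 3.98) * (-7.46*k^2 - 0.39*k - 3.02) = 8.206*k^5 - 27.919*k^4 - 15.0196*k^3 + 17.3334*k^2 - 5.273*k + 12.0196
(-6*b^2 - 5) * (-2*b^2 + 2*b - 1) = 12*b^4 - 12*b^3 + 16*b^2 - 10*b + 5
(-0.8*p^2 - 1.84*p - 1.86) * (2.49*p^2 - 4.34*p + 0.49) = -1.992*p^4 - 1.1096*p^3 + 2.9622*p^2 + 7.1708*p - 0.9114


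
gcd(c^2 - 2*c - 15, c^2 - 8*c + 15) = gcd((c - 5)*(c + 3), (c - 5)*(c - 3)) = c - 5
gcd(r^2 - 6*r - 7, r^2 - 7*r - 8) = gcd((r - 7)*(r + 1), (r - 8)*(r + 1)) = r + 1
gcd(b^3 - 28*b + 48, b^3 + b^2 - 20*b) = b - 4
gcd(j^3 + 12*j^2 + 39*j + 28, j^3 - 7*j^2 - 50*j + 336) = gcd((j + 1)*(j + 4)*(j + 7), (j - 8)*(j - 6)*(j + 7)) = j + 7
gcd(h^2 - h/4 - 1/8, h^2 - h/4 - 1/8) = h^2 - h/4 - 1/8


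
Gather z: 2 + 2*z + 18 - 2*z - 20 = 0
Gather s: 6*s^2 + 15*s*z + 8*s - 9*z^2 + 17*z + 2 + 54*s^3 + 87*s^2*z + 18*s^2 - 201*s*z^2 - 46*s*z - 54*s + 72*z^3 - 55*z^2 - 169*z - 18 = 54*s^3 + s^2*(87*z + 24) + s*(-201*z^2 - 31*z - 46) + 72*z^3 - 64*z^2 - 152*z - 16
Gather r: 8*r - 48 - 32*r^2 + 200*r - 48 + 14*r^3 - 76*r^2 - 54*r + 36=14*r^3 - 108*r^2 + 154*r - 60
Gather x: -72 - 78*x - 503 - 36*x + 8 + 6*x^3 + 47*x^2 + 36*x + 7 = 6*x^3 + 47*x^2 - 78*x - 560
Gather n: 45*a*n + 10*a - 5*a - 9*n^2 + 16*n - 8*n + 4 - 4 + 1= 5*a - 9*n^2 + n*(45*a + 8) + 1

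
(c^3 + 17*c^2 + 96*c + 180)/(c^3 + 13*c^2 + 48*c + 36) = (c + 5)/(c + 1)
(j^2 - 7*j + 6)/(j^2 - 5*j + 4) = (j - 6)/(j - 4)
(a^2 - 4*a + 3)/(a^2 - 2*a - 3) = (a - 1)/(a + 1)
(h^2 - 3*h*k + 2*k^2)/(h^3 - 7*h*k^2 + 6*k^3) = 1/(h + 3*k)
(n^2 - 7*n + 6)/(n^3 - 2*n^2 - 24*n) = (n - 1)/(n*(n + 4))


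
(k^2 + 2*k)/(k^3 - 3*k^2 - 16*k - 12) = k/(k^2 - 5*k - 6)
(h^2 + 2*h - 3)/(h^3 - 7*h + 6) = 1/(h - 2)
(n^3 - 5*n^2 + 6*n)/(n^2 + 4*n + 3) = n*(n^2 - 5*n + 6)/(n^2 + 4*n + 3)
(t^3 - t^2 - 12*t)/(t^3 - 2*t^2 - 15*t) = (t - 4)/(t - 5)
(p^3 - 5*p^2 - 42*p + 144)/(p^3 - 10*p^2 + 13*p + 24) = (p + 6)/(p + 1)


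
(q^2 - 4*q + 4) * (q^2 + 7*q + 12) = q^4 + 3*q^3 - 12*q^2 - 20*q + 48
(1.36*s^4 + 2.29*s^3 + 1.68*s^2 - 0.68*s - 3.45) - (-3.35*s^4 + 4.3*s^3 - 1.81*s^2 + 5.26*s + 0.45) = 4.71*s^4 - 2.01*s^3 + 3.49*s^2 - 5.94*s - 3.9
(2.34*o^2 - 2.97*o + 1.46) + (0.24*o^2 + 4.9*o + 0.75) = 2.58*o^2 + 1.93*o + 2.21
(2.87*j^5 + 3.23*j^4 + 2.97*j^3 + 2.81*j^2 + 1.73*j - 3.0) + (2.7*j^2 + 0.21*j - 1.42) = 2.87*j^5 + 3.23*j^4 + 2.97*j^3 + 5.51*j^2 + 1.94*j - 4.42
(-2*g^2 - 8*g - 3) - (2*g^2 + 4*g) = -4*g^2 - 12*g - 3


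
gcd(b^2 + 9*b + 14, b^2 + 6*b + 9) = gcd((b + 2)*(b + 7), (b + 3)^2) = 1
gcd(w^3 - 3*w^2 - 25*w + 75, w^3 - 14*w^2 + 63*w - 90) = w^2 - 8*w + 15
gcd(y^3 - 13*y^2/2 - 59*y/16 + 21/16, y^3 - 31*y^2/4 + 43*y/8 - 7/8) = y^2 - 29*y/4 + 7/4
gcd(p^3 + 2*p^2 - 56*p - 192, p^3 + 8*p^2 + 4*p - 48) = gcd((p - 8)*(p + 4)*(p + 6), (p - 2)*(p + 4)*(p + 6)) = p^2 + 10*p + 24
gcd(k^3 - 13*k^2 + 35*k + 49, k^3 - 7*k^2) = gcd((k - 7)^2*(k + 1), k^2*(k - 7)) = k - 7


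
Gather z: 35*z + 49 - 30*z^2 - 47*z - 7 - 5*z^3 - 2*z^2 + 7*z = -5*z^3 - 32*z^2 - 5*z + 42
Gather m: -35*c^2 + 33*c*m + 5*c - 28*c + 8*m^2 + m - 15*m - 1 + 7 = -35*c^2 - 23*c + 8*m^2 + m*(33*c - 14) + 6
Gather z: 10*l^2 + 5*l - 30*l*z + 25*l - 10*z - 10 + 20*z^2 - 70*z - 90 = 10*l^2 + 30*l + 20*z^2 + z*(-30*l - 80) - 100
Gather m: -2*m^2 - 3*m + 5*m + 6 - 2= -2*m^2 + 2*m + 4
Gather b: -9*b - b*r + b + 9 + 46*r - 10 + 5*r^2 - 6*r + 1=b*(-r - 8) + 5*r^2 + 40*r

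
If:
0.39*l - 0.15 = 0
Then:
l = 0.38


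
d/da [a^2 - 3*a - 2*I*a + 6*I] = 2*a - 3 - 2*I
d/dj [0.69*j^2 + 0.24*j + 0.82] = 1.38*j + 0.24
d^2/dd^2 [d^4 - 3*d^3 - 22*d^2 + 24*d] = 12*d^2 - 18*d - 44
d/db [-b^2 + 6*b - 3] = 6 - 2*b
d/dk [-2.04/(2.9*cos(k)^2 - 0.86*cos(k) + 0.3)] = (1.7544 - 11.832*cos(k))*sin(k)/(2.9*cos(k)^2 - 0.86*cos(k) + 0.3)^2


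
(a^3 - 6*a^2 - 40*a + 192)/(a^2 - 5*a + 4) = (a^2 - 2*a - 48)/(a - 1)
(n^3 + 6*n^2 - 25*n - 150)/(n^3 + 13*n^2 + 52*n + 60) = (n - 5)/(n + 2)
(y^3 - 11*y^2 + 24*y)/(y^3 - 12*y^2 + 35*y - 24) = y/(y - 1)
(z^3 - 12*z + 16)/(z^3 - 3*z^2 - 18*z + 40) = (z - 2)/(z - 5)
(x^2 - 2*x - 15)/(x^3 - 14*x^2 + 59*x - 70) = (x + 3)/(x^2 - 9*x + 14)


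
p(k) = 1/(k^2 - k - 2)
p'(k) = (1 - 2*k)/(k^2 - k - 2)^2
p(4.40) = 0.08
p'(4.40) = -0.05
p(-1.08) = 4.06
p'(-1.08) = 52.05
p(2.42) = 0.70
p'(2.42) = -1.86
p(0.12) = -0.47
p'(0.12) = 0.17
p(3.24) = 0.19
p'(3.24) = -0.20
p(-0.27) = -0.60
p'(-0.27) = 0.56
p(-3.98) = 0.06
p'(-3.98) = 0.03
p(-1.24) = 1.29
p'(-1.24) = 5.76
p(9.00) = 0.01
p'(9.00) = 0.00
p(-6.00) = 0.02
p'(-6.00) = 0.01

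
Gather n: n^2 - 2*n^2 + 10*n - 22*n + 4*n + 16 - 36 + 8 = -n^2 - 8*n - 12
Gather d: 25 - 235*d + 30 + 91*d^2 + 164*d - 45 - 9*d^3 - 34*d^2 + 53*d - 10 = -9*d^3 + 57*d^2 - 18*d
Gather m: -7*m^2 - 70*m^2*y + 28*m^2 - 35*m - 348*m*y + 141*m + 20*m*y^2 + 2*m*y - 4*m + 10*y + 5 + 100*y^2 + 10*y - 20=m^2*(21 - 70*y) + m*(20*y^2 - 346*y + 102) + 100*y^2 + 20*y - 15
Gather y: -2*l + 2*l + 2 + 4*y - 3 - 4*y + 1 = 0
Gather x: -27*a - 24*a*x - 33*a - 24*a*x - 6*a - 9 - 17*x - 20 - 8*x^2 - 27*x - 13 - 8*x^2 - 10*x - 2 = -66*a - 16*x^2 + x*(-48*a - 54) - 44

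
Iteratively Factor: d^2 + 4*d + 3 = (d + 3)*(d + 1)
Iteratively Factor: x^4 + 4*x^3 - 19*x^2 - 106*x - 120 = (x - 5)*(x^3 + 9*x^2 + 26*x + 24) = (x - 5)*(x + 3)*(x^2 + 6*x + 8) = (x - 5)*(x + 2)*(x + 3)*(x + 4)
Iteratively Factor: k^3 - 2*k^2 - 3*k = (k - 3)*(k^2 + k) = k*(k - 3)*(k + 1)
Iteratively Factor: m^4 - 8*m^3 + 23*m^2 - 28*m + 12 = (m - 2)*(m^3 - 6*m^2 + 11*m - 6) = (m - 2)*(m - 1)*(m^2 - 5*m + 6) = (m - 3)*(m - 2)*(m - 1)*(m - 2)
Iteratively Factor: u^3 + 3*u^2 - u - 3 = (u - 1)*(u^2 + 4*u + 3) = (u - 1)*(u + 1)*(u + 3)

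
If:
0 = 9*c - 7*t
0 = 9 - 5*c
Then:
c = 9/5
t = 81/35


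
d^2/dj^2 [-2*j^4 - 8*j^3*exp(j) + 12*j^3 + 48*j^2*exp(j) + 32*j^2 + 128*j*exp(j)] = -8*j^3*exp(j) - 24*j^2 + 272*j*exp(j) + 72*j + 352*exp(j) + 64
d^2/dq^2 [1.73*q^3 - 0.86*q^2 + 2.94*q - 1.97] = 10.38*q - 1.72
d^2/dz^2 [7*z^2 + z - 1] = 14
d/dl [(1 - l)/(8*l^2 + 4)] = (2*l^2 - 4*l - 1)/(4*(4*l^4 + 4*l^2 + 1))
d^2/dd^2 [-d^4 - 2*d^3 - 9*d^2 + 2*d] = -12*d^2 - 12*d - 18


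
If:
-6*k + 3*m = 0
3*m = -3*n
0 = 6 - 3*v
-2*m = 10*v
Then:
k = -5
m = -10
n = 10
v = 2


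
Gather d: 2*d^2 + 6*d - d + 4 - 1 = 2*d^2 + 5*d + 3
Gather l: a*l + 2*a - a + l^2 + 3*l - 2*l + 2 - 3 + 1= a + l^2 + l*(a + 1)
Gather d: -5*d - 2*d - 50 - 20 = -7*d - 70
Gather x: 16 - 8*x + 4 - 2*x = 20 - 10*x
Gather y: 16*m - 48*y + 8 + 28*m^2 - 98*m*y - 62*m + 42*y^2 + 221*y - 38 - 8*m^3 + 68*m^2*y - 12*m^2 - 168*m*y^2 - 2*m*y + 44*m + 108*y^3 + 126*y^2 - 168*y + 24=-8*m^3 + 16*m^2 - 2*m + 108*y^3 + y^2*(168 - 168*m) + y*(68*m^2 - 100*m + 5) - 6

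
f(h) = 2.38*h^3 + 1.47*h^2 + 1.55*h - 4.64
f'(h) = 7.14*h^2 + 2.94*h + 1.55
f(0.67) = -2.23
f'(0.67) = 6.72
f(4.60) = 265.25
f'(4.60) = 166.16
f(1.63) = 12.10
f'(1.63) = 25.31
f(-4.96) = -266.58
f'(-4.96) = 162.62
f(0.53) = -3.05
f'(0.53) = 5.11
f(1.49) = 8.81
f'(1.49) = 21.78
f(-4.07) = -147.06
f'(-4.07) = 107.86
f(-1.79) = -16.35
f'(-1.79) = 19.16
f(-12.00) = -3924.20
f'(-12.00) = 994.43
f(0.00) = -4.64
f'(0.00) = 1.55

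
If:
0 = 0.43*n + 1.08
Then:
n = -2.51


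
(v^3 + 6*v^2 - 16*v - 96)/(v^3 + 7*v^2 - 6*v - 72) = (v - 4)/(v - 3)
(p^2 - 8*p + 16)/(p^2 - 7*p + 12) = (p - 4)/(p - 3)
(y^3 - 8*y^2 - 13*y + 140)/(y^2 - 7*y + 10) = (y^2 - 3*y - 28)/(y - 2)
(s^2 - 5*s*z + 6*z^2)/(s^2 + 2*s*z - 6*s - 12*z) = (s^2 - 5*s*z + 6*z^2)/(s^2 + 2*s*z - 6*s - 12*z)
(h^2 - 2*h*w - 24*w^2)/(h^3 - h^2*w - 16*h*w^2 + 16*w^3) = (h - 6*w)/(h^2 - 5*h*w + 4*w^2)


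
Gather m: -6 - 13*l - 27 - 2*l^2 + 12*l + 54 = -2*l^2 - l + 21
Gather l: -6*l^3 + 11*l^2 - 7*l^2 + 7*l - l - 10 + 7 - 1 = -6*l^3 + 4*l^2 + 6*l - 4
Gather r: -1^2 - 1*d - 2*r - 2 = -d - 2*r - 3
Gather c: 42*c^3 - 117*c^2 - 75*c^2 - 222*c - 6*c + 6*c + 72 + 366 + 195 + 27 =42*c^3 - 192*c^2 - 222*c + 660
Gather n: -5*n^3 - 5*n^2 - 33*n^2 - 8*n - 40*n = -5*n^3 - 38*n^2 - 48*n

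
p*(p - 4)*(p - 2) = p^3 - 6*p^2 + 8*p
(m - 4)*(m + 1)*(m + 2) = m^3 - m^2 - 10*m - 8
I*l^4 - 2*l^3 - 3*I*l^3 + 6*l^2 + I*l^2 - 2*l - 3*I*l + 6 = (l - 3)*(l + I)*(l + 2*I)*(I*l + 1)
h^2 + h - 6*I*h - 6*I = (h + 1)*(h - 6*I)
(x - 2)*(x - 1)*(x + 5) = x^3 + 2*x^2 - 13*x + 10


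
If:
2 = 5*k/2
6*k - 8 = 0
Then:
No Solution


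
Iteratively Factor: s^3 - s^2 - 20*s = (s - 5)*(s^2 + 4*s) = (s - 5)*(s + 4)*(s)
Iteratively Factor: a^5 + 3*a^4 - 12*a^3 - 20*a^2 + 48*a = (a + 4)*(a^4 - a^3 - 8*a^2 + 12*a) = (a - 2)*(a + 4)*(a^3 + a^2 - 6*a) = (a - 2)^2*(a + 4)*(a^2 + 3*a) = (a - 2)^2*(a + 3)*(a + 4)*(a)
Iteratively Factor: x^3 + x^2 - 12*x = (x - 3)*(x^2 + 4*x) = x*(x - 3)*(x + 4)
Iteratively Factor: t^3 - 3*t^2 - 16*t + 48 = (t - 4)*(t^2 + t - 12) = (t - 4)*(t + 4)*(t - 3)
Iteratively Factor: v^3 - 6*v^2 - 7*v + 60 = (v - 5)*(v^2 - v - 12) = (v - 5)*(v - 4)*(v + 3)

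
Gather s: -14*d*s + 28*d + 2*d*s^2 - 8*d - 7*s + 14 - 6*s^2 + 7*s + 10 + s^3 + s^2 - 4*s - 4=20*d + s^3 + s^2*(2*d - 5) + s*(-14*d - 4) + 20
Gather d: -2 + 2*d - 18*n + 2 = 2*d - 18*n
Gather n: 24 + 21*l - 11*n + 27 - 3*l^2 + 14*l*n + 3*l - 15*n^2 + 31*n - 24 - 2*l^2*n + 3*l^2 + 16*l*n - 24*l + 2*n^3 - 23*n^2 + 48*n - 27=2*n^3 - 38*n^2 + n*(-2*l^2 + 30*l + 68)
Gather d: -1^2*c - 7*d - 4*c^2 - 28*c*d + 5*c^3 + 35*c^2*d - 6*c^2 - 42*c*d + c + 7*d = 5*c^3 - 10*c^2 + d*(35*c^2 - 70*c)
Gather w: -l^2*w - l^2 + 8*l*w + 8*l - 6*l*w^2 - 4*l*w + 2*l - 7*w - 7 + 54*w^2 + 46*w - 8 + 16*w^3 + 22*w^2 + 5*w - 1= -l^2 + 10*l + 16*w^3 + w^2*(76 - 6*l) + w*(-l^2 + 4*l + 44) - 16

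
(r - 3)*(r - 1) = r^2 - 4*r + 3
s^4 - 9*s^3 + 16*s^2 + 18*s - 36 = (s - 6)*(s - 3)*(s - sqrt(2))*(s + sqrt(2))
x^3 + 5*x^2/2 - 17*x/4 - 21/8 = (x - 3/2)*(x + 1/2)*(x + 7/2)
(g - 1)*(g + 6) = g^2 + 5*g - 6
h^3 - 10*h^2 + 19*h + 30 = (h - 6)*(h - 5)*(h + 1)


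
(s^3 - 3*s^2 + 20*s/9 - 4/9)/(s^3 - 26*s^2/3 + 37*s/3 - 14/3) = (3*s^2 - 7*s + 2)/(3*(s^2 - 8*s + 7))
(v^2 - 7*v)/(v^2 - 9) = v*(v - 7)/(v^2 - 9)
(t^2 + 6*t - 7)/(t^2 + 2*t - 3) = (t + 7)/(t + 3)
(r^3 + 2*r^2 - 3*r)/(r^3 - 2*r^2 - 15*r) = (r - 1)/(r - 5)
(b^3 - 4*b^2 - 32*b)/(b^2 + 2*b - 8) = b*(b - 8)/(b - 2)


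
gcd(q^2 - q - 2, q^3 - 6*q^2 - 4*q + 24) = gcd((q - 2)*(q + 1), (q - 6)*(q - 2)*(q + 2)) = q - 2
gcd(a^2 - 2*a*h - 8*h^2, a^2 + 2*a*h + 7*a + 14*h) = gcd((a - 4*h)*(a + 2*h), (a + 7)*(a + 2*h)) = a + 2*h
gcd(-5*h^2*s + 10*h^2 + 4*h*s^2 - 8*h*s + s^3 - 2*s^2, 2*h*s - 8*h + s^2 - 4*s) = 1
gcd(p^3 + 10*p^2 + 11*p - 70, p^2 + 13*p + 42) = p + 7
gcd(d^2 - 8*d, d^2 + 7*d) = d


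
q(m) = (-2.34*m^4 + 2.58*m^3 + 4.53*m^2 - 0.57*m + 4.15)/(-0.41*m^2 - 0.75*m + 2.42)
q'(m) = (0.82*m + 0.75)*(-2.34*m^4 + 2.58*m^3 + 4.53*m^2 - 0.57*m + 4.15)/(-0.41*m^2 - 0.75*m + 2.42)^2 + (-9.36*m^3 + 7.74*m^2 + 9.06*m - 0.57)/(-0.41*m^2 - 0.75*m + 2.42) = (1.9188*m^5 + 4.2072*m^4 - 26.5212*m^3 + 15.0996*m^2 + 25.3282*m + 1.7331)/(0.1681*m^4 + 0.615*m^3 - 1.4219*m^2 - 3.63*m + 5.8564)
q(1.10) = 8.20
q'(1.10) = 18.06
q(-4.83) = 412.12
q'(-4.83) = 37.55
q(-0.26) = 1.76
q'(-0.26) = -0.50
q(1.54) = 35.12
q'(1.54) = 233.18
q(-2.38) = -41.80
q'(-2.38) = 105.24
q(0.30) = 2.06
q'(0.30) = 2.15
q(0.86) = 5.01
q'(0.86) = 9.70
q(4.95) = 86.40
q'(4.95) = 42.85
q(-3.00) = -216.91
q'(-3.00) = 679.13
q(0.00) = 1.71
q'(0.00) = 0.30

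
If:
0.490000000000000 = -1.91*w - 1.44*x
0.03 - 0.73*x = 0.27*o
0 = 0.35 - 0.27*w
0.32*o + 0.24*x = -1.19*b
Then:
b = -1.11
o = 5.68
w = 1.30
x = -2.06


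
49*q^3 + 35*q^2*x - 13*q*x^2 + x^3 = (-7*q + x)^2*(q + x)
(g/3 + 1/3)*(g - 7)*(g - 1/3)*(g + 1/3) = g^4/3 - 2*g^3 - 64*g^2/27 + 2*g/9 + 7/27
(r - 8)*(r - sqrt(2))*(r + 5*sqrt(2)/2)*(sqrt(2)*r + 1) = sqrt(2)*r^4 - 8*sqrt(2)*r^3 + 4*r^3 - 32*r^2 - 7*sqrt(2)*r^2/2 - 5*r + 28*sqrt(2)*r + 40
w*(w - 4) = w^2 - 4*w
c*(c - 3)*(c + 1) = c^3 - 2*c^2 - 3*c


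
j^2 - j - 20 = (j - 5)*(j + 4)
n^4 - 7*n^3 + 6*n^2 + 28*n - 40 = (n - 5)*(n - 2)^2*(n + 2)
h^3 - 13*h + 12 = (h - 3)*(h - 1)*(h + 4)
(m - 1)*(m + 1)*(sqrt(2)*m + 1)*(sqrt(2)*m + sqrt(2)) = 2*m^4 + sqrt(2)*m^3 + 2*m^3 - 2*m^2 + sqrt(2)*m^2 - 2*m - sqrt(2)*m - sqrt(2)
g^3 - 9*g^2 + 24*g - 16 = (g - 4)^2*(g - 1)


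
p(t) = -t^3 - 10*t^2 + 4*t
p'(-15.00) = -371.00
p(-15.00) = 1065.00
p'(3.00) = -83.00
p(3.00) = -105.00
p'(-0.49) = 13.08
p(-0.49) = -4.24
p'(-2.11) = 32.84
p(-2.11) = -43.57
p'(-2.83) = 36.57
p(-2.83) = -68.74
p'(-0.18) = 7.50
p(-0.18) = -1.04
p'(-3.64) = 37.05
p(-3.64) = -98.83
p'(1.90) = -44.83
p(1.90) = -35.36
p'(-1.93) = 31.43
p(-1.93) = -37.78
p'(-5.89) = 17.72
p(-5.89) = -166.14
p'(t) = -3*t^2 - 20*t + 4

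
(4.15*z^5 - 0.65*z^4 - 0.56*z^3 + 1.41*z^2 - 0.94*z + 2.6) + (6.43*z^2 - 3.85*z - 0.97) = 4.15*z^5 - 0.65*z^4 - 0.56*z^3 + 7.84*z^2 - 4.79*z + 1.63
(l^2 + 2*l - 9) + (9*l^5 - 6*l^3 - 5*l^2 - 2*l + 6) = 9*l^5 - 6*l^3 - 4*l^2 - 3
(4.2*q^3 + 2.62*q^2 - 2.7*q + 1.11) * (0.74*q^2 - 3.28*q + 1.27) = 3.108*q^5 - 11.8372*q^4 - 5.2576*q^3 + 13.0048*q^2 - 7.0698*q + 1.4097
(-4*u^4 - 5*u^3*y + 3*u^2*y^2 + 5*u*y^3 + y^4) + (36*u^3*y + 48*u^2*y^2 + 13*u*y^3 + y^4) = -4*u^4 + 31*u^3*y + 51*u^2*y^2 + 18*u*y^3 + 2*y^4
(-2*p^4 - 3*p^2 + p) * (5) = -10*p^4 - 15*p^2 + 5*p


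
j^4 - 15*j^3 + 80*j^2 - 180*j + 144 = (j - 6)*(j - 4)*(j - 3)*(j - 2)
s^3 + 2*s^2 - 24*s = s*(s - 4)*(s + 6)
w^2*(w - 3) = w^3 - 3*w^2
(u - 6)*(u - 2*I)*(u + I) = u^3 - 6*u^2 - I*u^2 + 2*u + 6*I*u - 12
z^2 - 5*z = z*(z - 5)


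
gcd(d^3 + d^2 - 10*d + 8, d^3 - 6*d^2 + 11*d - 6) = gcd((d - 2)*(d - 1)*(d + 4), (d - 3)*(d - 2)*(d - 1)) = d^2 - 3*d + 2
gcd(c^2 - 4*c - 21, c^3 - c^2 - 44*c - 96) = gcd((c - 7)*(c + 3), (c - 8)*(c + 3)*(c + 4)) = c + 3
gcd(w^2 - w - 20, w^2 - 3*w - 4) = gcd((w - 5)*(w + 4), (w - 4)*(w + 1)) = 1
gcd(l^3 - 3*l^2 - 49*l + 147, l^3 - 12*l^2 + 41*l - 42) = l^2 - 10*l + 21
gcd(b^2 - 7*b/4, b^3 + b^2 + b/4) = b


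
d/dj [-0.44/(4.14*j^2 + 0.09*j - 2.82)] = (3.6432*j + 0.0396)/(4.14*j^2 + 0.09*j - 2.82)^2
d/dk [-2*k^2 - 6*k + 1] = -4*k - 6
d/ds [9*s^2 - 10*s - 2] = 18*s - 10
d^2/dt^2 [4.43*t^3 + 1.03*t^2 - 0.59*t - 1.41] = 26.58*t + 2.06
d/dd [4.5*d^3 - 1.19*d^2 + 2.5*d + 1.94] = 13.5*d^2 - 2.38*d + 2.5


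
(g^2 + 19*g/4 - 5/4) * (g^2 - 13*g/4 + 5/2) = g^4 + 3*g^3/2 - 227*g^2/16 + 255*g/16 - 25/8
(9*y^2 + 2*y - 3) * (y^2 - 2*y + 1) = 9*y^4 - 16*y^3 + 2*y^2 + 8*y - 3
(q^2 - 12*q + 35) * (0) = 0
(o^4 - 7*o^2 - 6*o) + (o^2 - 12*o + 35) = o^4 - 6*o^2 - 18*o + 35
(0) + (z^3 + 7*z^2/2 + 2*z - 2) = z^3 + 7*z^2/2 + 2*z - 2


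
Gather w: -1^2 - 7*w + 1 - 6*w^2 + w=-6*w^2 - 6*w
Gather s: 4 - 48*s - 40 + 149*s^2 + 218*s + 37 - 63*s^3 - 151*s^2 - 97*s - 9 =-63*s^3 - 2*s^2 + 73*s - 8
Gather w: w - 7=w - 7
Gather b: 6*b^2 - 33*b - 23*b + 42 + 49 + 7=6*b^2 - 56*b + 98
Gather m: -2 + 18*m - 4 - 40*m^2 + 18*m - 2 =-40*m^2 + 36*m - 8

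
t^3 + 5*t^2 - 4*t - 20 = (t - 2)*(t + 2)*(t + 5)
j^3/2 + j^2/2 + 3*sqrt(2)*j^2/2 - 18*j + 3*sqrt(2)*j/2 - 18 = (j/2 + 1/2)*(j - 3*sqrt(2))*(j + 6*sqrt(2))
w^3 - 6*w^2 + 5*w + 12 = (w - 4)*(w - 3)*(w + 1)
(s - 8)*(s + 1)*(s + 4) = s^3 - 3*s^2 - 36*s - 32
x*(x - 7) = x^2 - 7*x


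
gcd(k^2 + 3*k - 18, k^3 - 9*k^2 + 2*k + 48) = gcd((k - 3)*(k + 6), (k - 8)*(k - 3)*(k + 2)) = k - 3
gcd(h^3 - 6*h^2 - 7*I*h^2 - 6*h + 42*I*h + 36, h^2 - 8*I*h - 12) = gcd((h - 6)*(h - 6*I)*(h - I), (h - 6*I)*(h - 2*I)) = h - 6*I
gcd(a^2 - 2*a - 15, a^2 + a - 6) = a + 3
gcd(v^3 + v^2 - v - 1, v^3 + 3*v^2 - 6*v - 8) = v + 1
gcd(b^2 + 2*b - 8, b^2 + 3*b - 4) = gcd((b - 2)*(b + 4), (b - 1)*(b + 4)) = b + 4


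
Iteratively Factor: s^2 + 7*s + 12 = (s + 3)*(s + 4)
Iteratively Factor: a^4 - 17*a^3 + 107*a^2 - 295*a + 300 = (a - 5)*(a^3 - 12*a^2 + 47*a - 60) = (a - 5)*(a - 4)*(a^2 - 8*a + 15) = (a - 5)*(a - 4)*(a - 3)*(a - 5)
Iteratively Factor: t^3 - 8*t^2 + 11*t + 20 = (t - 5)*(t^2 - 3*t - 4) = (t - 5)*(t - 4)*(t + 1)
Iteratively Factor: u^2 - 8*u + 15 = (u - 3)*(u - 5)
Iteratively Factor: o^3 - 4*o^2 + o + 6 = (o - 3)*(o^2 - o - 2) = (o - 3)*(o + 1)*(o - 2)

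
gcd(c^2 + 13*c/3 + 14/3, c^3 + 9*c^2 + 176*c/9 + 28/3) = c + 7/3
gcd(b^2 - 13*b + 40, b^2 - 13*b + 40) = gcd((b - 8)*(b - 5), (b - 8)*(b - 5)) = b^2 - 13*b + 40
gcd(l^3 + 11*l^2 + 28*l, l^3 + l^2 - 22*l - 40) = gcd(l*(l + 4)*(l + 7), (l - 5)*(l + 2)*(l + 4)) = l + 4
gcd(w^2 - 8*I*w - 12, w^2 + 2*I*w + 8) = w - 2*I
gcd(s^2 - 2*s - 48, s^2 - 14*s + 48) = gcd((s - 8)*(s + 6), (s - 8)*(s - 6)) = s - 8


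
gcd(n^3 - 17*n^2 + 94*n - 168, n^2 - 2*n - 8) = n - 4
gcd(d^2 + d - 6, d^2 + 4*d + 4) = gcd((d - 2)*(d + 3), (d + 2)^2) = 1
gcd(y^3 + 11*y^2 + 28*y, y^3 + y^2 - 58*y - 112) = y + 7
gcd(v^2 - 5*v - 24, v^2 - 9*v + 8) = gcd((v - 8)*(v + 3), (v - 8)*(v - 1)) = v - 8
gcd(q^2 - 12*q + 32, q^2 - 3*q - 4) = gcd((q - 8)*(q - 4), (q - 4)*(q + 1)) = q - 4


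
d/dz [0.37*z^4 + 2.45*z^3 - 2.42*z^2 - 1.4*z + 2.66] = 1.48*z^3 + 7.35*z^2 - 4.84*z - 1.4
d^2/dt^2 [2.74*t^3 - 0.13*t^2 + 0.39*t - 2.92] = 16.44*t - 0.26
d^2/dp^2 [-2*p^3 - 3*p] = -12*p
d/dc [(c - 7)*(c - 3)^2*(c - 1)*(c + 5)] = 5*c^4 - 36*c^3 - 18*c^2 + 412*c - 507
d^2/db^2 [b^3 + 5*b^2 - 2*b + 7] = 6*b + 10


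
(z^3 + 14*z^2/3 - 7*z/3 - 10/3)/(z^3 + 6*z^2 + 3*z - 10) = (z + 2/3)/(z + 2)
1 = 1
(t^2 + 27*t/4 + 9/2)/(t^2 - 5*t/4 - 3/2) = (t + 6)/(t - 2)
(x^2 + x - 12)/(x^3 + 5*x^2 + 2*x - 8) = (x - 3)/(x^2 + x - 2)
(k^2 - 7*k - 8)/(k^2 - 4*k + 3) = (k^2 - 7*k - 8)/(k^2 - 4*k + 3)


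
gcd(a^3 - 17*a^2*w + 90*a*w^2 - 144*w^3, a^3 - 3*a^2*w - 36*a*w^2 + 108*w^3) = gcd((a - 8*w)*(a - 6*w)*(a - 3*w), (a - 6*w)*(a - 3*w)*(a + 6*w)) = a^2 - 9*a*w + 18*w^2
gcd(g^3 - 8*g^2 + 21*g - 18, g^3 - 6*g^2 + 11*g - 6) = g^2 - 5*g + 6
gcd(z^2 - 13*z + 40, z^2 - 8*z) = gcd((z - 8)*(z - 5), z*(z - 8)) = z - 8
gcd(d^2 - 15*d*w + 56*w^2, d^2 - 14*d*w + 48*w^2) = -d + 8*w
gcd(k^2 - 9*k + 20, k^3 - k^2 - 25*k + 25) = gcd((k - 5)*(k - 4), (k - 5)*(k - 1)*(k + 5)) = k - 5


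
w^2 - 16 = (w - 4)*(w + 4)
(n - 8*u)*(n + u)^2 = n^3 - 6*n^2*u - 15*n*u^2 - 8*u^3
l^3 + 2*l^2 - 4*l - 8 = (l - 2)*(l + 2)^2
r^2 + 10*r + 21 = (r + 3)*(r + 7)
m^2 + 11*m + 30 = (m + 5)*(m + 6)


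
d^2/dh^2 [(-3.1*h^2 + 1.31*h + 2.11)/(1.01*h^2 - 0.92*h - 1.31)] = (-3.08837800000001*h^3 - 11.695194*h^2 - 1.364106*h - 4.642154)/(1.030301*h^6 - 2.815476*h^5 - 1.444401*h^4 + 6.524824*h^3 + 1.873431*h^2 - 4.736436*h - 2.248091)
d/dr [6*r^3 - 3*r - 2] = 18*r^2 - 3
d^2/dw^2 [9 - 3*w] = 0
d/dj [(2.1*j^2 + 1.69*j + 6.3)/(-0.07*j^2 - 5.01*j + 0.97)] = (-10.4027*j^2 + 4.956*j + 33.2023)/(0.0049*j^4 + 0.7014*j^3 + 24.9643*j^2 - 9.7194*j + 0.9409)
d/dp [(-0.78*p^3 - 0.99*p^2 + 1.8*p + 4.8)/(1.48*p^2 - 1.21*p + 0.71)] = (-1.1544*p^4 + 1.8876*p^3 - 3.1275*p^2 - 15.6138*p + 7.086)/(2.1904*p^4 - 3.5816*p^3 + 3.5657*p^2 - 1.7182*p + 0.5041)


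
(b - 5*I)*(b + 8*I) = b^2 + 3*I*b + 40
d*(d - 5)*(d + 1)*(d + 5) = d^4 + d^3 - 25*d^2 - 25*d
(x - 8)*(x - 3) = x^2 - 11*x + 24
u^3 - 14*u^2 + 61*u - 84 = (u - 7)*(u - 4)*(u - 3)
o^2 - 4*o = o*(o - 4)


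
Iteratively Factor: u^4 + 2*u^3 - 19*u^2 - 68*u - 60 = (u + 2)*(u^3 - 19*u - 30) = (u + 2)^2*(u^2 - 2*u - 15) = (u + 2)^2*(u + 3)*(u - 5)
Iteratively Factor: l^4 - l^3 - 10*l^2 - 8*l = (l + 1)*(l^3 - 2*l^2 - 8*l) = (l - 4)*(l + 1)*(l^2 + 2*l) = l*(l - 4)*(l + 1)*(l + 2)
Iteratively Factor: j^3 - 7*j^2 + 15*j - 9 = (j - 3)*(j^2 - 4*j + 3) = (j - 3)^2*(j - 1)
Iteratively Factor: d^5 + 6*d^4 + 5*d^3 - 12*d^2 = (d)*(d^4 + 6*d^3 + 5*d^2 - 12*d) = d*(d - 1)*(d^3 + 7*d^2 + 12*d) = d*(d - 1)*(d + 3)*(d^2 + 4*d) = d^2*(d - 1)*(d + 3)*(d + 4)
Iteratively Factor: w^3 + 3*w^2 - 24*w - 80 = (w + 4)*(w^2 - w - 20) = (w + 4)^2*(w - 5)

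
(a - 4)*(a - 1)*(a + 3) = a^3 - 2*a^2 - 11*a + 12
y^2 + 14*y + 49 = (y + 7)^2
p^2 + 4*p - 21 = (p - 3)*(p + 7)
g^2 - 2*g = g*(g - 2)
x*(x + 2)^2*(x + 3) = x^4 + 7*x^3 + 16*x^2 + 12*x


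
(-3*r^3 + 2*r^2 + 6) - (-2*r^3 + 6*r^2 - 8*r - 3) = -r^3 - 4*r^2 + 8*r + 9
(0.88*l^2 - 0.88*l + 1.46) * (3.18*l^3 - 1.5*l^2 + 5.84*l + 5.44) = 2.7984*l^5 - 4.1184*l^4 + 11.102*l^3 - 2.542*l^2 + 3.7392*l + 7.9424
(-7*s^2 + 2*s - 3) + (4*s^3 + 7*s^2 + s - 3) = 4*s^3 + 3*s - 6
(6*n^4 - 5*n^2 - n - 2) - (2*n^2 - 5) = 6*n^4 - 7*n^2 - n + 3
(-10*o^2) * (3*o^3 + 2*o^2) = -30*o^5 - 20*o^4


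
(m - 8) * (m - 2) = m^2 - 10*m + 16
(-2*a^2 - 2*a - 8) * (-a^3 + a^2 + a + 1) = 2*a^5 + 4*a^3 - 12*a^2 - 10*a - 8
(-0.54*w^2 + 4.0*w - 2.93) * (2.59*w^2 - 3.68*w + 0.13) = -1.3986*w^4 + 12.3472*w^3 - 22.3789*w^2 + 11.3024*w - 0.3809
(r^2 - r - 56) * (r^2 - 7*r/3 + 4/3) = r^4 - 10*r^3/3 - 157*r^2/3 + 388*r/3 - 224/3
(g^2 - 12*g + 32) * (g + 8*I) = g^3 - 12*g^2 + 8*I*g^2 + 32*g - 96*I*g + 256*I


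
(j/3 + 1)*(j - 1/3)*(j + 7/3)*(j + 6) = j^4/3 + 11*j^3/3 + 317*j^2/27 + 29*j/3 - 14/3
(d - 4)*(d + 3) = d^2 - d - 12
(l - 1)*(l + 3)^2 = l^3 + 5*l^2 + 3*l - 9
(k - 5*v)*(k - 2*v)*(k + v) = k^3 - 6*k^2*v + 3*k*v^2 + 10*v^3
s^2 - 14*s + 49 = (s - 7)^2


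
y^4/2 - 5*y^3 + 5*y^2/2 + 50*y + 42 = (y/2 + 1)*(y - 7)*(y - 6)*(y + 1)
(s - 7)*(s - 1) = s^2 - 8*s + 7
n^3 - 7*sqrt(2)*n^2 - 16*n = n*(n - 8*sqrt(2))*(n + sqrt(2))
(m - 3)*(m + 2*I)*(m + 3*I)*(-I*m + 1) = -I*m^4 + 6*m^3 + 3*I*m^3 - 18*m^2 + 11*I*m^2 - 6*m - 33*I*m + 18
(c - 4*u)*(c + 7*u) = c^2 + 3*c*u - 28*u^2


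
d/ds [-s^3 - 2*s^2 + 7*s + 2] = -3*s^2 - 4*s + 7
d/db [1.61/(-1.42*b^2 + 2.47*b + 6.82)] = (4.5724*b - 3.9767)/(-1.42*b^2 + 2.47*b + 6.82)^2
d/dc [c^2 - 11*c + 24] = 2*c - 11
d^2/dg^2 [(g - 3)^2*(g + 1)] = 6*g - 10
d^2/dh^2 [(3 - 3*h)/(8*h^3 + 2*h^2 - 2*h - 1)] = 12*(-2*(h - 1)*(12*h^2 + 2*h - 1)^2 + (12*h^2 + 2*h + (h - 1)*(12*h + 1) - 1)*(8*h^3 + 2*h^2 - 2*h - 1))/(8*h^3 + 2*h^2 - 2*h - 1)^3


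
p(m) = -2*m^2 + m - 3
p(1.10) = -4.32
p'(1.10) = -3.40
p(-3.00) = -24.00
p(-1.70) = -10.48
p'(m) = 1 - 4*m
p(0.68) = -3.24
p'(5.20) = -19.80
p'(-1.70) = 7.80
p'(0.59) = -1.36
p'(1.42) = -4.68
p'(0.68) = -1.72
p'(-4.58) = 19.32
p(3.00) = -18.00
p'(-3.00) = 13.00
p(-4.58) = -49.53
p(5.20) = -51.88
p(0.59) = -3.11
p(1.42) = -5.61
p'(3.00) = -11.00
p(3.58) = -25.05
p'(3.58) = -13.32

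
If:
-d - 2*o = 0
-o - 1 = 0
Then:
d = 2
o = -1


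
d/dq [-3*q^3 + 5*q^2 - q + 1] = -9*q^2 + 10*q - 1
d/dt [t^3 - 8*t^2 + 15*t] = 3*t^2 - 16*t + 15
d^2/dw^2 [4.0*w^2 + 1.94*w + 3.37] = 8.00000000000000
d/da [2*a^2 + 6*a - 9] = 4*a + 6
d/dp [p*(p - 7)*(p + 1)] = 3*p^2 - 12*p - 7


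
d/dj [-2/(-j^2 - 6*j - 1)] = 4*(-j - 3)/(j^2 + 6*j + 1)^2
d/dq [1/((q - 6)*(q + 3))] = (3 - 2*q)/(q^4 - 6*q^3 - 27*q^2 + 108*q + 324)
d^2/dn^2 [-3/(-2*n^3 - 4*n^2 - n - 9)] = 6*(-2*(3*n + 2)*(2*n^3 + 4*n^2 + n + 9) + (6*n^2 + 8*n + 1)^2)/(2*n^3 + 4*n^2 + n + 9)^3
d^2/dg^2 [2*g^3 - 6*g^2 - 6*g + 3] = 12*g - 12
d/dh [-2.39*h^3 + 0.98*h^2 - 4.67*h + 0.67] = -7.17*h^2 + 1.96*h - 4.67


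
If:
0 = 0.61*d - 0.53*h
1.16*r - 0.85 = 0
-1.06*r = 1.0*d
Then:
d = -0.78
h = -0.89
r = 0.73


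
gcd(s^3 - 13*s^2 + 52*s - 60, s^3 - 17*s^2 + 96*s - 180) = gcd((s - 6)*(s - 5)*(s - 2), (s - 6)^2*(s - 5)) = s^2 - 11*s + 30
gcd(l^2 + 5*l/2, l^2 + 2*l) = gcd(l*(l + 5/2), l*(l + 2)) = l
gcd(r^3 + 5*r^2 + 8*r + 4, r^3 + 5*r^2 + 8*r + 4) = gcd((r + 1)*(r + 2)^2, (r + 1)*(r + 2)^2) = r^3 + 5*r^2 + 8*r + 4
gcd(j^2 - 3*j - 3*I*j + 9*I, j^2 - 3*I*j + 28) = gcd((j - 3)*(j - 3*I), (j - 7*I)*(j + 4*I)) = 1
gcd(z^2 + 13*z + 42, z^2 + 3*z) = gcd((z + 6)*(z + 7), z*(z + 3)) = 1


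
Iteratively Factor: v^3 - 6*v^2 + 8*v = (v)*(v^2 - 6*v + 8) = v*(v - 4)*(v - 2)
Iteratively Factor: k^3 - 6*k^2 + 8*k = (k - 2)*(k^2 - 4*k) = (k - 4)*(k - 2)*(k)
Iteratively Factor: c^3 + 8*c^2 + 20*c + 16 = (c + 2)*(c^2 + 6*c + 8) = (c + 2)^2*(c + 4)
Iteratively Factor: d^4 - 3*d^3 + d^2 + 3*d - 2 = (d - 2)*(d^3 - d^2 - d + 1) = (d - 2)*(d + 1)*(d^2 - 2*d + 1) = (d - 2)*(d - 1)*(d + 1)*(d - 1)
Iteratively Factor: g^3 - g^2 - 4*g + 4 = (g + 2)*(g^2 - 3*g + 2) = (g - 1)*(g + 2)*(g - 2)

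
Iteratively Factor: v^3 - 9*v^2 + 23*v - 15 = (v - 3)*(v^2 - 6*v + 5) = (v - 5)*(v - 3)*(v - 1)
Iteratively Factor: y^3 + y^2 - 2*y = (y + 2)*(y^2 - y) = (y - 1)*(y + 2)*(y)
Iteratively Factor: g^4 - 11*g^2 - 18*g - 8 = (g + 2)*(g^3 - 2*g^2 - 7*g - 4) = (g + 1)*(g + 2)*(g^2 - 3*g - 4) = (g - 4)*(g + 1)*(g + 2)*(g + 1)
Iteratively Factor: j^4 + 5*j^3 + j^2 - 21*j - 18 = (j - 2)*(j^3 + 7*j^2 + 15*j + 9) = (j - 2)*(j + 3)*(j^2 + 4*j + 3) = (j - 2)*(j + 1)*(j + 3)*(j + 3)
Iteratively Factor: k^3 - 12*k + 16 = (k - 2)*(k^2 + 2*k - 8) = (k - 2)*(k + 4)*(k - 2)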